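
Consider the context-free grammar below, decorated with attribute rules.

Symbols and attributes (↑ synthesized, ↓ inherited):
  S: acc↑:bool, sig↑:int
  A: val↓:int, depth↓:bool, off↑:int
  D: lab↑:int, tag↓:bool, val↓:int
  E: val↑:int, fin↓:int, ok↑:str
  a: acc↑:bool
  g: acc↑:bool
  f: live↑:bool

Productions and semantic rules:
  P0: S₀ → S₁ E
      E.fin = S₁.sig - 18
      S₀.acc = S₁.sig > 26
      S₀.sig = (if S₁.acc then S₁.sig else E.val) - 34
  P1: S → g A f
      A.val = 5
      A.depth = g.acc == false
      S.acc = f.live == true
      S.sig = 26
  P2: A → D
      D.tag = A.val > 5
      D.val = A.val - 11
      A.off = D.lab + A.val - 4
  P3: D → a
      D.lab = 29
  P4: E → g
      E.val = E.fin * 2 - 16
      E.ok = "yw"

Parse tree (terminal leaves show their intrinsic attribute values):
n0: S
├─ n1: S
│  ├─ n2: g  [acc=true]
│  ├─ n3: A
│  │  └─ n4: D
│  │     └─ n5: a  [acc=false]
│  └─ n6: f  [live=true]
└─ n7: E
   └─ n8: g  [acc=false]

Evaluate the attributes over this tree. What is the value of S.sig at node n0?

-8

1. n2.acc = true  [terminal]
2. n3.val = 5  [5]
3. n3.depth = false  [g.acc == false]
4. n4.tag = false  [A.val > 5]
5. n4.val = -6  [A.val - 11]
6. n5.acc = false  [terminal]
7. n4.lab = 29  [29]
8. n3.off = 30  [D.lab + A.val - 4]
9. n6.live = true  [terminal]
10. n1.acc = true  [f.live == true]
11. n1.sig = 26  [26]
12. n7.fin = 8  [S₁.sig - 18]
13. n8.acc = false  [terminal]
14. n7.val = 0  [E.fin * 2 - 16]
15. n7.ok = "yw"  ["yw"]
16. n0.acc = false  [S₁.sig > 26]
17. n0.sig = -8  [(if S₁.acc then S₁.sig else E.val) - 34]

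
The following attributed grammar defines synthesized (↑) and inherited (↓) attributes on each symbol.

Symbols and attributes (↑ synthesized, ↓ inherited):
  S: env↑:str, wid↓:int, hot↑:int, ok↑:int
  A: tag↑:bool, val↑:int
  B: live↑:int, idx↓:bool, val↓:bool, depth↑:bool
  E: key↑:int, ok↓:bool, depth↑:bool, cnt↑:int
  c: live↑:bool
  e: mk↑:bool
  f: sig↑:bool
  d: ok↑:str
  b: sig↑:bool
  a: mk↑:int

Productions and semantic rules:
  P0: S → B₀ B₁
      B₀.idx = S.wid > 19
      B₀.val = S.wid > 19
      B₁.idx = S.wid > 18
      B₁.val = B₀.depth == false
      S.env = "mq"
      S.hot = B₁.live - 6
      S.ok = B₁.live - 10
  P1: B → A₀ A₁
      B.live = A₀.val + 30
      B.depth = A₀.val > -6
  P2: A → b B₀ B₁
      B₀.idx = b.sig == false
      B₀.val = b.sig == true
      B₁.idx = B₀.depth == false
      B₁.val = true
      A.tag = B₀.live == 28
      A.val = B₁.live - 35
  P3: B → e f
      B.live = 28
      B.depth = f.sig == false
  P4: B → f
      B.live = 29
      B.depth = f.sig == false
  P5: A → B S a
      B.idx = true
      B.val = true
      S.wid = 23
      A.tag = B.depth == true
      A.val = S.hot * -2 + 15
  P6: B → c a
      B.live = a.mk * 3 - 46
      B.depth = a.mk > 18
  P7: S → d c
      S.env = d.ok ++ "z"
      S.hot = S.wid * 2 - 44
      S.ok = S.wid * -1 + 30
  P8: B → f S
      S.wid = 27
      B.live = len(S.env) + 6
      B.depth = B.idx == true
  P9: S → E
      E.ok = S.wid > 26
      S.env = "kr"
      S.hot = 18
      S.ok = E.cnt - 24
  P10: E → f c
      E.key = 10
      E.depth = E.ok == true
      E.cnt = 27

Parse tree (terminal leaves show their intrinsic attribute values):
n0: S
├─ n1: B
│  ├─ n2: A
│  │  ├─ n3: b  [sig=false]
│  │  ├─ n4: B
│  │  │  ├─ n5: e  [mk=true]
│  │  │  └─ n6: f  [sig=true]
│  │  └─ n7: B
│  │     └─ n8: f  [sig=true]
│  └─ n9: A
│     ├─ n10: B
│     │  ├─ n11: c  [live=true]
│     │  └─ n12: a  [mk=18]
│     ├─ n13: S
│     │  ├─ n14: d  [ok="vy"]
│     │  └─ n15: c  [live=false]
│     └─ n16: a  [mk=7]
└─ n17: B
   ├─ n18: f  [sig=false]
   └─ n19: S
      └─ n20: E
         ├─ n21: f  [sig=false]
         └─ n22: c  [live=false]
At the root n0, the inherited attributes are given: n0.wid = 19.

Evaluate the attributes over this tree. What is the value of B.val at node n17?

1. n0.wid = 19  [given at root]
2. n1.idx = false  [S.wid > 19]
3. n1.val = false  [S.wid > 19]
4. n3.sig = false  [terminal]
5. n4.idx = true  [b.sig == false]
6. n4.val = false  [b.sig == true]
7. n5.mk = true  [terminal]
8. n6.sig = true  [terminal]
9. n4.live = 28  [28]
10. n4.depth = false  [f.sig == false]
11. n7.idx = true  [B₀.depth == false]
12. n7.val = true  [true]
13. n8.sig = true  [terminal]
14. n7.live = 29  [29]
15. n7.depth = false  [f.sig == false]
16. n2.tag = true  [B₀.live == 28]
17. n2.val = -6  [B₁.live - 35]
18. n10.idx = true  [true]
19. n10.val = true  [true]
20. n11.live = true  [terminal]
21. n12.mk = 18  [terminal]
22. n10.live = 8  [a.mk * 3 - 46]
23. n10.depth = false  [a.mk > 18]
24. n13.wid = 23  [23]
25. n14.ok = "vy"  [terminal]
26. n15.live = false  [terminal]
27. n13.env = "vyz"  [d.ok ++ "z"]
28. n13.hot = 2  [S.wid * 2 - 44]
29. n13.ok = 7  [S.wid * -1 + 30]
30. n16.mk = 7  [terminal]
31. n9.tag = false  [B.depth == true]
32. n9.val = 11  [S.hot * -2 + 15]
33. n1.live = 24  [A₀.val + 30]
34. n1.depth = false  [A₀.val > -6]
35. n17.idx = true  [S.wid > 18]
36. n17.val = true  [B₀.depth == false]
37. n18.sig = false  [terminal]
38. n19.wid = 27  [27]
39. n20.ok = true  [S.wid > 26]
40. n21.sig = false  [terminal]
41. n22.live = false  [terminal]
42. n20.key = 10  [10]
43. n20.depth = true  [E.ok == true]
44. n20.cnt = 27  [27]
45. n19.env = "kr"  ["kr"]
46. n19.hot = 18  [18]
47. n19.ok = 3  [E.cnt - 24]
48. n17.live = 8  [len(S.env) + 6]
49. n17.depth = true  [B.idx == true]
50. n0.env = "mq"  ["mq"]
51. n0.hot = 2  [B₁.live - 6]
52. n0.ok = -2  [B₁.live - 10]

true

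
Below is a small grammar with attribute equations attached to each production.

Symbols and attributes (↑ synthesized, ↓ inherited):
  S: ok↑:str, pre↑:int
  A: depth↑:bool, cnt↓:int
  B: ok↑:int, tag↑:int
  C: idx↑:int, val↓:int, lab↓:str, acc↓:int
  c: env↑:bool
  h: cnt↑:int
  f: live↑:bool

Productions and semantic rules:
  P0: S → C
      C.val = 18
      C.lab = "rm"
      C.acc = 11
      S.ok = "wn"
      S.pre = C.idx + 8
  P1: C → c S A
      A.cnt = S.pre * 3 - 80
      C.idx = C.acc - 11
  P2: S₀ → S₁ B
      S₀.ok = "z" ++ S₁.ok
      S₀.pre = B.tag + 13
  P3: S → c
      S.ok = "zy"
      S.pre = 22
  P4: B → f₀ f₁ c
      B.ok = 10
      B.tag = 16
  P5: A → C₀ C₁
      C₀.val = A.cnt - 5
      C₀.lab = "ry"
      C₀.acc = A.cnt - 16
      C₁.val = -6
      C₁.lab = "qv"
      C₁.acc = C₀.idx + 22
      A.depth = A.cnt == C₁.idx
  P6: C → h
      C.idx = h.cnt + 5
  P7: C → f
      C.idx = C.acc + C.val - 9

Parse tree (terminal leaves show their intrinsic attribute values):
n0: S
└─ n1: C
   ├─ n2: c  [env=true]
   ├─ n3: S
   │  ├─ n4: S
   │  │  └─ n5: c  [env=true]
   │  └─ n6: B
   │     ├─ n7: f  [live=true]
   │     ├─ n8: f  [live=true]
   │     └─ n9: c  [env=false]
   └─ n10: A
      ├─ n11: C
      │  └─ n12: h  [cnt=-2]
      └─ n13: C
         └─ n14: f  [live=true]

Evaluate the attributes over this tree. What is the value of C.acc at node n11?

-9

1. n1.val = 18  [18]
2. n1.lab = "rm"  ["rm"]
3. n1.acc = 11  [11]
4. n2.env = true  [terminal]
5. n5.env = true  [terminal]
6. n4.ok = "zy"  ["zy"]
7. n4.pre = 22  [22]
8. n7.live = true  [terminal]
9. n8.live = true  [terminal]
10. n9.env = false  [terminal]
11. n6.ok = 10  [10]
12. n6.tag = 16  [16]
13. n3.ok = "zzy"  ["z" ++ S₁.ok]
14. n3.pre = 29  [B.tag + 13]
15. n10.cnt = 7  [S.pre * 3 - 80]
16. n11.val = 2  [A.cnt - 5]
17. n11.lab = "ry"  ["ry"]
18. n11.acc = -9  [A.cnt - 16]
19. n12.cnt = -2  [terminal]
20. n11.idx = 3  [h.cnt + 5]
21. n13.val = -6  [-6]
22. n13.lab = "qv"  ["qv"]
23. n13.acc = 25  [C₀.idx + 22]
24. n14.live = true  [terminal]
25. n13.idx = 10  [C.acc + C.val - 9]
26. n10.depth = false  [A.cnt == C₁.idx]
27. n1.idx = 0  [C.acc - 11]
28. n0.ok = "wn"  ["wn"]
29. n0.pre = 8  [C.idx + 8]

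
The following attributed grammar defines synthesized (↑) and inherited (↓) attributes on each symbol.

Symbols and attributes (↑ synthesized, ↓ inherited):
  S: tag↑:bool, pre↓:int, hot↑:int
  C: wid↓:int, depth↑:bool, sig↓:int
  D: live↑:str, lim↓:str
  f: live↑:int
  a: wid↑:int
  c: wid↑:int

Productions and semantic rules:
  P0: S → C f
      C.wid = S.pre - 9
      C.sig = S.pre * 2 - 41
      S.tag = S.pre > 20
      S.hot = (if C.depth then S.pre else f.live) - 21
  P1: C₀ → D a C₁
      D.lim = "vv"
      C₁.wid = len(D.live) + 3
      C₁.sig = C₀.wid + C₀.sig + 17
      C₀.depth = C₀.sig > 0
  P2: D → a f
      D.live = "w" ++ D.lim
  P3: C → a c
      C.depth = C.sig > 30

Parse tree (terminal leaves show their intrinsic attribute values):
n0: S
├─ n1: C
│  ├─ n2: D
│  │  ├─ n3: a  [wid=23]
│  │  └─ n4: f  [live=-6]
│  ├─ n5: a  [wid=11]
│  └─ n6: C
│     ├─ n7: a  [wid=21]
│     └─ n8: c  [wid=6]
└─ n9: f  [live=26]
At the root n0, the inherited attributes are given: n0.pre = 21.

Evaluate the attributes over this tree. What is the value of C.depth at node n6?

1. n0.pre = 21  [given at root]
2. n1.wid = 12  [S.pre - 9]
3. n1.sig = 1  [S.pre * 2 - 41]
4. n2.lim = "vv"  ["vv"]
5. n3.wid = 23  [terminal]
6. n4.live = -6  [terminal]
7. n2.live = "wvv"  ["w" ++ D.lim]
8. n5.wid = 11  [terminal]
9. n6.wid = 6  [len(D.live) + 3]
10. n6.sig = 30  [C₀.wid + C₀.sig + 17]
11. n7.wid = 21  [terminal]
12. n8.wid = 6  [terminal]
13. n6.depth = false  [C.sig > 30]
14. n1.depth = true  [C₀.sig > 0]
15. n9.live = 26  [terminal]
16. n0.tag = true  [S.pre > 20]
17. n0.hot = 0  [(if C.depth then S.pre else f.live) - 21]

false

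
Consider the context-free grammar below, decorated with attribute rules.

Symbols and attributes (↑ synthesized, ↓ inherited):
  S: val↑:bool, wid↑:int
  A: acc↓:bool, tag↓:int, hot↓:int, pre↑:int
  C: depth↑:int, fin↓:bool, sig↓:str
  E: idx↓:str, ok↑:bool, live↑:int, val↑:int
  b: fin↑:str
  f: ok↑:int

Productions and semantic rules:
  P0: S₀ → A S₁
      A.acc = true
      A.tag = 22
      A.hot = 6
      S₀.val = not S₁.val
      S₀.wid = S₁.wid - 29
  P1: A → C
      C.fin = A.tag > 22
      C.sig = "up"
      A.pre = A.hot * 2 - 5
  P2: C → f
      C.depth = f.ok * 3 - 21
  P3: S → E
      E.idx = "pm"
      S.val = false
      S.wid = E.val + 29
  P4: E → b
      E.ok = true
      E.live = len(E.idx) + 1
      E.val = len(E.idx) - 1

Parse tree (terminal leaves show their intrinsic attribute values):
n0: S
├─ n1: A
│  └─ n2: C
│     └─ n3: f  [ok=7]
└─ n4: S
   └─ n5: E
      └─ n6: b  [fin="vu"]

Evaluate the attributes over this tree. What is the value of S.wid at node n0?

1

1. n1.acc = true  [true]
2. n1.tag = 22  [22]
3. n1.hot = 6  [6]
4. n2.fin = false  [A.tag > 22]
5. n2.sig = "up"  ["up"]
6. n3.ok = 7  [terminal]
7. n2.depth = 0  [f.ok * 3 - 21]
8. n1.pre = 7  [A.hot * 2 - 5]
9. n5.idx = "pm"  ["pm"]
10. n6.fin = "vu"  [terminal]
11. n5.ok = true  [true]
12. n5.live = 3  [len(E.idx) + 1]
13. n5.val = 1  [len(E.idx) - 1]
14. n4.val = false  [false]
15. n4.wid = 30  [E.val + 29]
16. n0.val = true  [not S₁.val]
17. n0.wid = 1  [S₁.wid - 29]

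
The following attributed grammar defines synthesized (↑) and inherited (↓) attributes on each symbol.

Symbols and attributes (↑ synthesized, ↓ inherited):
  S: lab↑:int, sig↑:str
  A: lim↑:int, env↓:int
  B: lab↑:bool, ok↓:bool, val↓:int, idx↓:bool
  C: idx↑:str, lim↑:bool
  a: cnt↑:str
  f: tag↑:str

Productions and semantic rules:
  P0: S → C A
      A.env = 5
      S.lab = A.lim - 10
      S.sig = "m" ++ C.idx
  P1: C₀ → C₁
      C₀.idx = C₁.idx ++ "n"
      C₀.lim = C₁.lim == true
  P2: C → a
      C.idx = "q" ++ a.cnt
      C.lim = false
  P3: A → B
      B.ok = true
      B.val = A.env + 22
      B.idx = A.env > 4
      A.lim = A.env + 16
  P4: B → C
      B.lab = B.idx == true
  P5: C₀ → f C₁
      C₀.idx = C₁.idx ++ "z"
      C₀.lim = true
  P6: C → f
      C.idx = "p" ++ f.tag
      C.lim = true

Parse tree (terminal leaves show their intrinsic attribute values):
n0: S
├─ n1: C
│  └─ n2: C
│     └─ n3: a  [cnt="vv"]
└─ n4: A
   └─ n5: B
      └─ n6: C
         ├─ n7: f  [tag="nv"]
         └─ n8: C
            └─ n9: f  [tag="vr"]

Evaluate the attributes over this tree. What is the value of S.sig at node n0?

1. n3.cnt = "vv"  [terminal]
2. n2.idx = "qvv"  ["q" ++ a.cnt]
3. n2.lim = false  [false]
4. n1.idx = "qvvn"  [C₁.idx ++ "n"]
5. n1.lim = false  [C₁.lim == true]
6. n4.env = 5  [5]
7. n5.ok = true  [true]
8. n5.val = 27  [A.env + 22]
9. n5.idx = true  [A.env > 4]
10. n7.tag = "nv"  [terminal]
11. n9.tag = "vr"  [terminal]
12. n8.idx = "pvr"  ["p" ++ f.tag]
13. n8.lim = true  [true]
14. n6.idx = "pvrz"  [C₁.idx ++ "z"]
15. n6.lim = true  [true]
16. n5.lab = true  [B.idx == true]
17. n4.lim = 21  [A.env + 16]
18. n0.lab = 11  [A.lim - 10]
19. n0.sig = "mqvvn"  ["m" ++ C.idx]

"mqvvn"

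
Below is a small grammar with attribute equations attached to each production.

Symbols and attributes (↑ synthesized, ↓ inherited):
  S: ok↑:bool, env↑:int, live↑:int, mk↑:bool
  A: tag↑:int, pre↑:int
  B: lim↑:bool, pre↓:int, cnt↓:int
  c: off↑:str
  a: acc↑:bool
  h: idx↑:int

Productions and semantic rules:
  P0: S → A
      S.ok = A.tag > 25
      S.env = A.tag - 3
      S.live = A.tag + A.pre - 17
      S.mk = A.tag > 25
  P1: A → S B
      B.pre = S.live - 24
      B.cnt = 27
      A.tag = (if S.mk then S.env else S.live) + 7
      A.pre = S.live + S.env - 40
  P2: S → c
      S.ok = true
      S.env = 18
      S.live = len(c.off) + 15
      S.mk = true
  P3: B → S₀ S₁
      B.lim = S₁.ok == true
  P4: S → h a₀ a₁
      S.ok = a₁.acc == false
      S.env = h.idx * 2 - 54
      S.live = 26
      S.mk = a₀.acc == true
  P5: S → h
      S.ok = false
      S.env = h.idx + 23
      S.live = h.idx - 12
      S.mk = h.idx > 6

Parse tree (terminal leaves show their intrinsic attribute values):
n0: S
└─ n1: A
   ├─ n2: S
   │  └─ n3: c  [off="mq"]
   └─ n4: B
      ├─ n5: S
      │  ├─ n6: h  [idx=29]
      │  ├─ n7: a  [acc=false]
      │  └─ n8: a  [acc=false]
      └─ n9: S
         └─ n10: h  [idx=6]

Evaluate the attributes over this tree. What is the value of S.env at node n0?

1. n3.off = "mq"  [terminal]
2. n2.ok = true  [true]
3. n2.env = 18  [18]
4. n2.live = 17  [len(c.off) + 15]
5. n2.mk = true  [true]
6. n4.pre = -7  [S.live - 24]
7. n4.cnt = 27  [27]
8. n6.idx = 29  [terminal]
9. n7.acc = false  [terminal]
10. n8.acc = false  [terminal]
11. n5.ok = true  [a₁.acc == false]
12. n5.env = 4  [h.idx * 2 - 54]
13. n5.live = 26  [26]
14. n5.mk = false  [a₀.acc == true]
15. n10.idx = 6  [terminal]
16. n9.ok = false  [false]
17. n9.env = 29  [h.idx + 23]
18. n9.live = -6  [h.idx - 12]
19. n9.mk = false  [h.idx > 6]
20. n4.lim = false  [S₁.ok == true]
21. n1.tag = 25  [(if S.mk then S.env else S.live) + 7]
22. n1.pre = -5  [S.live + S.env - 40]
23. n0.ok = false  [A.tag > 25]
24. n0.env = 22  [A.tag - 3]
25. n0.live = 3  [A.tag + A.pre - 17]
26. n0.mk = false  [A.tag > 25]

22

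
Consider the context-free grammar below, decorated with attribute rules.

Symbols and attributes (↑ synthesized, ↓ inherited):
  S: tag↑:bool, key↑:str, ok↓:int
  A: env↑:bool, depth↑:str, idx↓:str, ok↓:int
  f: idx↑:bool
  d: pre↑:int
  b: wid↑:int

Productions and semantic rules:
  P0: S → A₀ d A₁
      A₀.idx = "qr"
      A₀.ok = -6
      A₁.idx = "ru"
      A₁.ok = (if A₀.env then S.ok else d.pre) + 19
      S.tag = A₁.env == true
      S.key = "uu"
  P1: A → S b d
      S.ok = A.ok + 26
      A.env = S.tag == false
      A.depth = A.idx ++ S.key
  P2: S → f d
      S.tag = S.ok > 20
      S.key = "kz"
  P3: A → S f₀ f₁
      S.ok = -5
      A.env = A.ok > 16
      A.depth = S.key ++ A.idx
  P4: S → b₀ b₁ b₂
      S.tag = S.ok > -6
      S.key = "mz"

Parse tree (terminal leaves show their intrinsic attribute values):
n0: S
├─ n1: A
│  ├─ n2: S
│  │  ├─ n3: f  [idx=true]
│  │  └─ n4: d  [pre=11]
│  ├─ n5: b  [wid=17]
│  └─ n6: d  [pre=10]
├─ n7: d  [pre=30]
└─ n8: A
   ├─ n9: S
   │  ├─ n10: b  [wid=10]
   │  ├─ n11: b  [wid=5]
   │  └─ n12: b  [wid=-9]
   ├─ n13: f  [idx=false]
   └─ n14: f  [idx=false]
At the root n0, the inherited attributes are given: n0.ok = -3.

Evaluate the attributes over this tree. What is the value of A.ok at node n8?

1. n0.ok = -3  [given at root]
2. n1.idx = "qr"  ["qr"]
3. n1.ok = -6  [-6]
4. n2.ok = 20  [A.ok + 26]
5. n3.idx = true  [terminal]
6. n4.pre = 11  [terminal]
7. n2.tag = false  [S.ok > 20]
8. n2.key = "kz"  ["kz"]
9. n5.wid = 17  [terminal]
10. n6.pre = 10  [terminal]
11. n1.env = true  [S.tag == false]
12. n1.depth = "qrkz"  [A.idx ++ S.key]
13. n7.pre = 30  [terminal]
14. n8.idx = "ru"  ["ru"]
15. n8.ok = 16  [(if A₀.env then S.ok else d.pre) + 19]
16. n9.ok = -5  [-5]
17. n10.wid = 10  [terminal]
18. n11.wid = 5  [terminal]
19. n12.wid = -9  [terminal]
20. n9.tag = true  [S.ok > -6]
21. n9.key = "mz"  ["mz"]
22. n13.idx = false  [terminal]
23. n14.idx = false  [terminal]
24. n8.env = false  [A.ok > 16]
25. n8.depth = "mzru"  [S.key ++ A.idx]
26. n0.tag = false  [A₁.env == true]
27. n0.key = "uu"  ["uu"]

16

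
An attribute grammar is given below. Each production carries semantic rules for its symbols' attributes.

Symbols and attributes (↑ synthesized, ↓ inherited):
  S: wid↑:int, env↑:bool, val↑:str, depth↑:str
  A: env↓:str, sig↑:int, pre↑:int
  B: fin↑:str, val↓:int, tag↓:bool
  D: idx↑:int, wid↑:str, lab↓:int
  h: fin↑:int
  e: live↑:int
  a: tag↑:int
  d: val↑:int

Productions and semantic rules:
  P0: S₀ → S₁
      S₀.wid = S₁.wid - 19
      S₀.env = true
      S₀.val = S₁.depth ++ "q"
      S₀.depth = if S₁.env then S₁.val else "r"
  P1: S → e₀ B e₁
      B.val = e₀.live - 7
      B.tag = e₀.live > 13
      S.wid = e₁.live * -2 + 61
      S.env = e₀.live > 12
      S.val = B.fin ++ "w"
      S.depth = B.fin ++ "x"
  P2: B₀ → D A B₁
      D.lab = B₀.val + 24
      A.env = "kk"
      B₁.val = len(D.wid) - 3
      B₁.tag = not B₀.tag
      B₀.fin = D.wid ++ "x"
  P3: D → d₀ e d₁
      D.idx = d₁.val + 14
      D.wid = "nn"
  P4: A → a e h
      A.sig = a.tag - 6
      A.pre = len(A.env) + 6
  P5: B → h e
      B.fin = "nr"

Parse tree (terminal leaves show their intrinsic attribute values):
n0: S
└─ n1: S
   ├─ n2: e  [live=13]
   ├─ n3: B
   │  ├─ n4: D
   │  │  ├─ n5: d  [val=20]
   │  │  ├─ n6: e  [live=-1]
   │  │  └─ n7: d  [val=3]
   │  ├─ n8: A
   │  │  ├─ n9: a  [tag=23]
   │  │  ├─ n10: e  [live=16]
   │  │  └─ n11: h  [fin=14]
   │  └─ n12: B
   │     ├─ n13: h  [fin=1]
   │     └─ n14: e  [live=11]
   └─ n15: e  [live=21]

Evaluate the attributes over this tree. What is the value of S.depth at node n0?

"nnxw"

1. n2.live = 13  [terminal]
2. n3.val = 6  [e₀.live - 7]
3. n3.tag = false  [e₀.live > 13]
4. n4.lab = 30  [B₀.val + 24]
5. n5.val = 20  [terminal]
6. n6.live = -1  [terminal]
7. n7.val = 3  [terminal]
8. n4.idx = 17  [d₁.val + 14]
9. n4.wid = "nn"  ["nn"]
10. n8.env = "kk"  ["kk"]
11. n9.tag = 23  [terminal]
12. n10.live = 16  [terminal]
13. n11.fin = 14  [terminal]
14. n8.sig = 17  [a.tag - 6]
15. n8.pre = 8  [len(A.env) + 6]
16. n12.val = -1  [len(D.wid) - 3]
17. n12.tag = true  [not B₀.tag]
18. n13.fin = 1  [terminal]
19. n14.live = 11  [terminal]
20. n12.fin = "nr"  ["nr"]
21. n3.fin = "nnx"  [D.wid ++ "x"]
22. n15.live = 21  [terminal]
23. n1.wid = 19  [e₁.live * -2 + 61]
24. n1.env = true  [e₀.live > 12]
25. n1.val = "nnxw"  [B.fin ++ "w"]
26. n1.depth = "nnxx"  [B.fin ++ "x"]
27. n0.wid = 0  [S₁.wid - 19]
28. n0.env = true  [true]
29. n0.val = "nnxxq"  [S₁.depth ++ "q"]
30. n0.depth = "nnxw"  [if S₁.env then S₁.val else "r"]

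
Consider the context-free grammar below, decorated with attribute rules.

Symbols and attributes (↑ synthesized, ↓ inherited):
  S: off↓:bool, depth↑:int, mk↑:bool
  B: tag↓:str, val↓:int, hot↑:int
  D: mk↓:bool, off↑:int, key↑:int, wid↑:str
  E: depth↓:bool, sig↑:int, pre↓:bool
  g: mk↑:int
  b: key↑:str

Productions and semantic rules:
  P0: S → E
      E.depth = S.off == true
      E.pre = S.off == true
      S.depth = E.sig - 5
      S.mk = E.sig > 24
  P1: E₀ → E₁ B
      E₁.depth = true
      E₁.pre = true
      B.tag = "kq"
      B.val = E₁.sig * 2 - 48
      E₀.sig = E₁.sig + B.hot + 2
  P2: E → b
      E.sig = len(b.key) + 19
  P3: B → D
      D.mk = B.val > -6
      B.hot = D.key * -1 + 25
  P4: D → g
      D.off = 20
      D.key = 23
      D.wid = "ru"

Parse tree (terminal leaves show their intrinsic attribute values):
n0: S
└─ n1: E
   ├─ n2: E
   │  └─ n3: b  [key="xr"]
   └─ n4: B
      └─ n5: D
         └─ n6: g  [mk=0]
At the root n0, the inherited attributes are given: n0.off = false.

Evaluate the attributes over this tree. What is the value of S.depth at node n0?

20

1. n0.off = false  [given at root]
2. n1.depth = false  [S.off == true]
3. n1.pre = false  [S.off == true]
4. n2.depth = true  [true]
5. n2.pre = true  [true]
6. n3.key = "xr"  [terminal]
7. n2.sig = 21  [len(b.key) + 19]
8. n4.tag = "kq"  ["kq"]
9. n4.val = -6  [E₁.sig * 2 - 48]
10. n5.mk = false  [B.val > -6]
11. n6.mk = 0  [terminal]
12. n5.off = 20  [20]
13. n5.key = 23  [23]
14. n5.wid = "ru"  ["ru"]
15. n4.hot = 2  [D.key * -1 + 25]
16. n1.sig = 25  [E₁.sig + B.hot + 2]
17. n0.depth = 20  [E.sig - 5]
18. n0.mk = true  [E.sig > 24]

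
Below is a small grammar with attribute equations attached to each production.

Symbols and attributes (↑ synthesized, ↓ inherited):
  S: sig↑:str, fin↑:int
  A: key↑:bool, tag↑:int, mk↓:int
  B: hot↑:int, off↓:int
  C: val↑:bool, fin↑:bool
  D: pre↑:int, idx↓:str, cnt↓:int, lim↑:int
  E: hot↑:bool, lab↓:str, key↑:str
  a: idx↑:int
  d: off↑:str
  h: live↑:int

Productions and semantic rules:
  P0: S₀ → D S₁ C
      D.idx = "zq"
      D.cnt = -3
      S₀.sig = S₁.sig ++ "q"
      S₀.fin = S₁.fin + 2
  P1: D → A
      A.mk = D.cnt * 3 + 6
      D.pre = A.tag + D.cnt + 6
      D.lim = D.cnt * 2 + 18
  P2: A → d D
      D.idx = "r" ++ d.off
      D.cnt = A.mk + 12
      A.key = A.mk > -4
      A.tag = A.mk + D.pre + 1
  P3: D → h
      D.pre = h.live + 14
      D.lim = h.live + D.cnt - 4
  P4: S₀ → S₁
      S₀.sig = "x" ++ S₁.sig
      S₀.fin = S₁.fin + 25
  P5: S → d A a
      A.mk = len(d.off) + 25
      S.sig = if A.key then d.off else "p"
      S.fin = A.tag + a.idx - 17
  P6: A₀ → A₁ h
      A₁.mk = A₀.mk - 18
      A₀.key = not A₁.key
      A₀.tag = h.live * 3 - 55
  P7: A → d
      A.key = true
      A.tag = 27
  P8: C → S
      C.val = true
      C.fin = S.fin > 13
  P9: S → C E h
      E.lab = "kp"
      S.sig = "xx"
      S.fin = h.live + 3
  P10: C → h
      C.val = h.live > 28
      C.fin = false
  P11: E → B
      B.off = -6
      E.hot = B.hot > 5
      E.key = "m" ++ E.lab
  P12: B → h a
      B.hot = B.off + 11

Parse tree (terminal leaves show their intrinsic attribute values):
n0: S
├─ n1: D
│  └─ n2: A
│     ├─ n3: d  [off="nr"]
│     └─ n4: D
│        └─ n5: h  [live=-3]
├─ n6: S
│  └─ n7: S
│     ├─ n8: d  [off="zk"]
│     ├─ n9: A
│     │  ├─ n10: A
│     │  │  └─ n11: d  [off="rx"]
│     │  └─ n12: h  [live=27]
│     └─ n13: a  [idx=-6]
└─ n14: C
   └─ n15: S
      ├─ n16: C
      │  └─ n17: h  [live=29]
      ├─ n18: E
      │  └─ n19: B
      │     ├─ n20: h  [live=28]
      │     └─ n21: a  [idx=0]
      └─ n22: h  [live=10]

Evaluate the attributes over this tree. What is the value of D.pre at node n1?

12

1. n1.idx = "zq"  ["zq"]
2. n1.cnt = -3  [-3]
3. n2.mk = -3  [D.cnt * 3 + 6]
4. n3.off = "nr"  [terminal]
5. n4.idx = "rnr"  ["r" ++ d.off]
6. n4.cnt = 9  [A.mk + 12]
7. n5.live = -3  [terminal]
8. n4.pre = 11  [h.live + 14]
9. n4.lim = 2  [h.live + D.cnt - 4]
10. n2.key = true  [A.mk > -4]
11. n2.tag = 9  [A.mk + D.pre + 1]
12. n1.pre = 12  [A.tag + D.cnt + 6]
13. n1.lim = 12  [D.cnt * 2 + 18]
14. n8.off = "zk"  [terminal]
15. n9.mk = 27  [len(d.off) + 25]
16. n10.mk = 9  [A₀.mk - 18]
17. n11.off = "rx"  [terminal]
18. n10.key = true  [true]
19. n10.tag = 27  [27]
20. n12.live = 27  [terminal]
21. n9.key = false  [not A₁.key]
22. n9.tag = 26  [h.live * 3 - 55]
23. n13.idx = -6  [terminal]
24. n7.sig = "p"  [if A.key then d.off else "p"]
25. n7.fin = 3  [A.tag + a.idx - 17]
26. n6.sig = "xp"  ["x" ++ S₁.sig]
27. n6.fin = 28  [S₁.fin + 25]
28. n17.live = 29  [terminal]
29. n16.val = true  [h.live > 28]
30. n16.fin = false  [false]
31. n18.lab = "kp"  ["kp"]
32. n19.off = -6  [-6]
33. n20.live = 28  [terminal]
34. n21.idx = 0  [terminal]
35. n19.hot = 5  [B.off + 11]
36. n18.hot = false  [B.hot > 5]
37. n18.key = "mkp"  ["m" ++ E.lab]
38. n22.live = 10  [terminal]
39. n15.sig = "xx"  ["xx"]
40. n15.fin = 13  [h.live + 3]
41. n14.val = true  [true]
42. n14.fin = false  [S.fin > 13]
43. n0.sig = "xpq"  [S₁.sig ++ "q"]
44. n0.fin = 30  [S₁.fin + 2]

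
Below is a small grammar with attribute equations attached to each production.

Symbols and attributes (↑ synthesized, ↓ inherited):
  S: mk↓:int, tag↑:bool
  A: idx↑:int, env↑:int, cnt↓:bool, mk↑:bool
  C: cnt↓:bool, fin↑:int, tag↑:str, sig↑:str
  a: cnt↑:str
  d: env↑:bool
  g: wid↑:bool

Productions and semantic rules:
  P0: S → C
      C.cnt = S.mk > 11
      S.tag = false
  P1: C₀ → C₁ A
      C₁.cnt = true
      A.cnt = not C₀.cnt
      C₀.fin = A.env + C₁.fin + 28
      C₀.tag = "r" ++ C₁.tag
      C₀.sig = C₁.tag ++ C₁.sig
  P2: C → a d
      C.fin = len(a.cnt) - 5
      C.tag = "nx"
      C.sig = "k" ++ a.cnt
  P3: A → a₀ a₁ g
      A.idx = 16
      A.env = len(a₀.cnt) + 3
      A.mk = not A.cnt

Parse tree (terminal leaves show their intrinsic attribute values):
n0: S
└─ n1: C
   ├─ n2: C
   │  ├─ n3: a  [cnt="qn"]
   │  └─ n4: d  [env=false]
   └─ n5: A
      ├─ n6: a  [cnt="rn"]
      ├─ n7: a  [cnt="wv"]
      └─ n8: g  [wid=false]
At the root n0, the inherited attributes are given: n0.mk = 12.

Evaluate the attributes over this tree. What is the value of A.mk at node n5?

1. n0.mk = 12  [given at root]
2. n1.cnt = true  [S.mk > 11]
3. n2.cnt = true  [true]
4. n3.cnt = "qn"  [terminal]
5. n4.env = false  [terminal]
6. n2.fin = -3  [len(a.cnt) - 5]
7. n2.tag = "nx"  ["nx"]
8. n2.sig = "kqn"  ["k" ++ a.cnt]
9. n5.cnt = false  [not C₀.cnt]
10. n6.cnt = "rn"  [terminal]
11. n7.cnt = "wv"  [terminal]
12. n8.wid = false  [terminal]
13. n5.idx = 16  [16]
14. n5.env = 5  [len(a₀.cnt) + 3]
15. n5.mk = true  [not A.cnt]
16. n1.fin = 30  [A.env + C₁.fin + 28]
17. n1.tag = "rnx"  ["r" ++ C₁.tag]
18. n1.sig = "nxkqn"  [C₁.tag ++ C₁.sig]
19. n0.tag = false  [false]

true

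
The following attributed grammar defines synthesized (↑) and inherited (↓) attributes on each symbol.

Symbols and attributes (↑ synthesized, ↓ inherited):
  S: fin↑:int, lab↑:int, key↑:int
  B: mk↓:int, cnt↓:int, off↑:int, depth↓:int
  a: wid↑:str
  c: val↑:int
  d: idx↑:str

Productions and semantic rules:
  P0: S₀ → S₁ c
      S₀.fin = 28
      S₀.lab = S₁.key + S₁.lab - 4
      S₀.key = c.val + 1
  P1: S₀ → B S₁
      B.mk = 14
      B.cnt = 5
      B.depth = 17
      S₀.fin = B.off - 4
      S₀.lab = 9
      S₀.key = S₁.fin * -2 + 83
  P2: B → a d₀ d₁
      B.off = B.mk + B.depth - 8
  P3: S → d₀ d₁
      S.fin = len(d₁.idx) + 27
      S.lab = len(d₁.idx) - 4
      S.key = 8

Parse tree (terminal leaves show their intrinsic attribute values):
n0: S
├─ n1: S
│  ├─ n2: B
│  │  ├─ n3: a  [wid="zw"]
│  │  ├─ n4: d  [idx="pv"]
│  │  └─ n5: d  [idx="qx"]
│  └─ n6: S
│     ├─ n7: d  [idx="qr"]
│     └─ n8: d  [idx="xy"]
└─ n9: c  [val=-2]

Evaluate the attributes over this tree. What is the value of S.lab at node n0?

30

1. n2.mk = 14  [14]
2. n2.cnt = 5  [5]
3. n2.depth = 17  [17]
4. n3.wid = "zw"  [terminal]
5. n4.idx = "pv"  [terminal]
6. n5.idx = "qx"  [terminal]
7. n2.off = 23  [B.mk + B.depth - 8]
8. n7.idx = "qr"  [terminal]
9. n8.idx = "xy"  [terminal]
10. n6.fin = 29  [len(d₁.idx) + 27]
11. n6.lab = -2  [len(d₁.idx) - 4]
12. n6.key = 8  [8]
13. n1.fin = 19  [B.off - 4]
14. n1.lab = 9  [9]
15. n1.key = 25  [S₁.fin * -2 + 83]
16. n9.val = -2  [terminal]
17. n0.fin = 28  [28]
18. n0.lab = 30  [S₁.key + S₁.lab - 4]
19. n0.key = -1  [c.val + 1]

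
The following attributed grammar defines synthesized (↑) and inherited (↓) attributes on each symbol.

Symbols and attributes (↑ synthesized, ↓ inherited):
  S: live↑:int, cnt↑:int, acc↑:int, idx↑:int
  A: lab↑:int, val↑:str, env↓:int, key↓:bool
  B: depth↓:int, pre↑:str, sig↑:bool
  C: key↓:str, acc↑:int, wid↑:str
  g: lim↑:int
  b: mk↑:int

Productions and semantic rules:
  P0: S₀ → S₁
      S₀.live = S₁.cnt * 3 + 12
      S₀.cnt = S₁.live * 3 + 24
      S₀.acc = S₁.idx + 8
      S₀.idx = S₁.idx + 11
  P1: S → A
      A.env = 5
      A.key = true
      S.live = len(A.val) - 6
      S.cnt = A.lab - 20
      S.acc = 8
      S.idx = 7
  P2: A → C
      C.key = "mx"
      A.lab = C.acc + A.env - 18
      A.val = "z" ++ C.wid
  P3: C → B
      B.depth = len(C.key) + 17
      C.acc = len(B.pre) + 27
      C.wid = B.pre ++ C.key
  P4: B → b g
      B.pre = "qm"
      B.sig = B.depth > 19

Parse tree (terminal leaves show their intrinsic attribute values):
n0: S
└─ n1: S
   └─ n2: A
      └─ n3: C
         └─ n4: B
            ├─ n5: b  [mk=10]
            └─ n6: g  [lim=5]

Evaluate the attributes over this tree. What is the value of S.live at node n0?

1. n2.env = 5  [5]
2. n2.key = true  [true]
3. n3.key = "mx"  ["mx"]
4. n4.depth = 19  [len(C.key) + 17]
5. n5.mk = 10  [terminal]
6. n6.lim = 5  [terminal]
7. n4.pre = "qm"  ["qm"]
8. n4.sig = false  [B.depth > 19]
9. n3.acc = 29  [len(B.pre) + 27]
10. n3.wid = "qmmx"  [B.pre ++ C.key]
11. n2.lab = 16  [C.acc + A.env - 18]
12. n2.val = "zqmmx"  ["z" ++ C.wid]
13. n1.live = -1  [len(A.val) - 6]
14. n1.cnt = -4  [A.lab - 20]
15. n1.acc = 8  [8]
16. n1.idx = 7  [7]
17. n0.live = 0  [S₁.cnt * 3 + 12]
18. n0.cnt = 21  [S₁.live * 3 + 24]
19. n0.acc = 15  [S₁.idx + 8]
20. n0.idx = 18  [S₁.idx + 11]

0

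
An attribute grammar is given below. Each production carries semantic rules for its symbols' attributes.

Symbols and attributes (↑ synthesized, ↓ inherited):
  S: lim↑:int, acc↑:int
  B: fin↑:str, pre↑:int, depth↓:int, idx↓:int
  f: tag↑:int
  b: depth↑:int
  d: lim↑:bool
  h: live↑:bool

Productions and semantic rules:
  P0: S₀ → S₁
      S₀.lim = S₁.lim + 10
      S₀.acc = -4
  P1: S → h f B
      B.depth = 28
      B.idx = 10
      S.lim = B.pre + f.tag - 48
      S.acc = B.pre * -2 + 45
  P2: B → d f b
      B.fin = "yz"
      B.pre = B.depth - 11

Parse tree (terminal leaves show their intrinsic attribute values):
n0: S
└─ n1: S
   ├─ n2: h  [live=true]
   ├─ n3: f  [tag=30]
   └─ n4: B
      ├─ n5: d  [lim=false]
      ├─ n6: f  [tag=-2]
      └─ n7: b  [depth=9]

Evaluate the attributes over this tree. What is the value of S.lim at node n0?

9

1. n2.live = true  [terminal]
2. n3.tag = 30  [terminal]
3. n4.depth = 28  [28]
4. n4.idx = 10  [10]
5. n5.lim = false  [terminal]
6. n6.tag = -2  [terminal]
7. n7.depth = 9  [terminal]
8. n4.fin = "yz"  ["yz"]
9. n4.pre = 17  [B.depth - 11]
10. n1.lim = -1  [B.pre + f.tag - 48]
11. n1.acc = 11  [B.pre * -2 + 45]
12. n0.lim = 9  [S₁.lim + 10]
13. n0.acc = -4  [-4]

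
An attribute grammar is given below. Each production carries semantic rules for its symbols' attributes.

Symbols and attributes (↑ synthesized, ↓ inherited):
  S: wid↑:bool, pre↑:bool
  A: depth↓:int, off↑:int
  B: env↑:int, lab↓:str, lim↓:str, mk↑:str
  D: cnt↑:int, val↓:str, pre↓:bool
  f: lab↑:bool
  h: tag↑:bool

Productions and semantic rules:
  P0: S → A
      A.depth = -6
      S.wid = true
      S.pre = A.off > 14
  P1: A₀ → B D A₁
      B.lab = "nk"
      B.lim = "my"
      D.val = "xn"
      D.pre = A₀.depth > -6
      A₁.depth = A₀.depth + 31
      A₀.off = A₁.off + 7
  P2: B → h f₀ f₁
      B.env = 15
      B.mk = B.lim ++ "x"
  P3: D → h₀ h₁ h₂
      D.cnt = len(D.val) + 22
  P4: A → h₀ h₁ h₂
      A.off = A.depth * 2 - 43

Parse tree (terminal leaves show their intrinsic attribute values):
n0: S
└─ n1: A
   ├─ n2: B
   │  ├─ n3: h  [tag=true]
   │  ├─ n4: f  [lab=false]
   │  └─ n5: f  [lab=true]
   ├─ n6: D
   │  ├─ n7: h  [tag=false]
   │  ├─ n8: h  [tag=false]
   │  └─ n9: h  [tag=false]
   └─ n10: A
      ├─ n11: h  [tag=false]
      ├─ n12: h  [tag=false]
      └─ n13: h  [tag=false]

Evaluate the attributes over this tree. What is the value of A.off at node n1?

1. n1.depth = -6  [-6]
2. n2.lab = "nk"  ["nk"]
3. n2.lim = "my"  ["my"]
4. n3.tag = true  [terminal]
5. n4.lab = false  [terminal]
6. n5.lab = true  [terminal]
7. n2.env = 15  [15]
8. n2.mk = "myx"  [B.lim ++ "x"]
9. n6.val = "xn"  ["xn"]
10. n6.pre = false  [A₀.depth > -6]
11. n7.tag = false  [terminal]
12. n8.tag = false  [terminal]
13. n9.tag = false  [terminal]
14. n6.cnt = 24  [len(D.val) + 22]
15. n10.depth = 25  [A₀.depth + 31]
16. n11.tag = false  [terminal]
17. n12.tag = false  [terminal]
18. n13.tag = false  [terminal]
19. n10.off = 7  [A.depth * 2 - 43]
20. n1.off = 14  [A₁.off + 7]
21. n0.wid = true  [true]
22. n0.pre = false  [A.off > 14]

14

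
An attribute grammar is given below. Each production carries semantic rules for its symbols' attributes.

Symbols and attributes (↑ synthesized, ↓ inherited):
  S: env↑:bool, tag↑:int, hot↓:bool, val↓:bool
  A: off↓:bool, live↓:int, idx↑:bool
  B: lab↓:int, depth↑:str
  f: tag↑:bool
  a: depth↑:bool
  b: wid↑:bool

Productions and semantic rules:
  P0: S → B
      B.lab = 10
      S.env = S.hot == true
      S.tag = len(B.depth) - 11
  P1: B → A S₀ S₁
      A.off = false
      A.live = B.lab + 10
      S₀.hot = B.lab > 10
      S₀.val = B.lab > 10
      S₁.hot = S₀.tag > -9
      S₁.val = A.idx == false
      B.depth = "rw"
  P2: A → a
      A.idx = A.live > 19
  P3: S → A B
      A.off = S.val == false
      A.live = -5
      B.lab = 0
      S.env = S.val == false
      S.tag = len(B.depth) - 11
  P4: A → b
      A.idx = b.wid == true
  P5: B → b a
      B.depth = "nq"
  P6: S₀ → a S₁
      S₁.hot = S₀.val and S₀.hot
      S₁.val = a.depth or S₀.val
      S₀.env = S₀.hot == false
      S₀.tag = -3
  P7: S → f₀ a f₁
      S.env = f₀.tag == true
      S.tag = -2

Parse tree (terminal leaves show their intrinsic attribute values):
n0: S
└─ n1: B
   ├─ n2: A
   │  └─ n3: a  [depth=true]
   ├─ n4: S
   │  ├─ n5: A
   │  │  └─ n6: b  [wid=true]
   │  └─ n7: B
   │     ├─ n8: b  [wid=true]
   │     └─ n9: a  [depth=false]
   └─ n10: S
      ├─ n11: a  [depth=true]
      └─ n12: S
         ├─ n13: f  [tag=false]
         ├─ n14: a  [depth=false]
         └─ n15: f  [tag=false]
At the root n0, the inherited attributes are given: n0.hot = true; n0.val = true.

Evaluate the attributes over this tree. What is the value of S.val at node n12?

1. n0.hot = true  [given at root]
2. n0.val = true  [given at root]
3. n1.lab = 10  [10]
4. n2.off = false  [false]
5. n2.live = 20  [B.lab + 10]
6. n3.depth = true  [terminal]
7. n2.idx = true  [A.live > 19]
8. n4.hot = false  [B.lab > 10]
9. n4.val = false  [B.lab > 10]
10. n5.off = true  [S.val == false]
11. n5.live = -5  [-5]
12. n6.wid = true  [terminal]
13. n5.idx = true  [b.wid == true]
14. n7.lab = 0  [0]
15. n8.wid = true  [terminal]
16. n9.depth = false  [terminal]
17. n7.depth = "nq"  ["nq"]
18. n4.env = true  [S.val == false]
19. n4.tag = -9  [len(B.depth) - 11]
20. n10.hot = false  [S₀.tag > -9]
21. n10.val = false  [A.idx == false]
22. n11.depth = true  [terminal]
23. n12.hot = false  [S₀.val and S₀.hot]
24. n12.val = true  [a.depth or S₀.val]
25. n13.tag = false  [terminal]
26. n14.depth = false  [terminal]
27. n15.tag = false  [terminal]
28. n12.env = false  [f₀.tag == true]
29. n12.tag = -2  [-2]
30. n10.env = true  [S₀.hot == false]
31. n10.tag = -3  [-3]
32. n1.depth = "rw"  ["rw"]
33. n0.env = true  [S.hot == true]
34. n0.tag = -9  [len(B.depth) - 11]

true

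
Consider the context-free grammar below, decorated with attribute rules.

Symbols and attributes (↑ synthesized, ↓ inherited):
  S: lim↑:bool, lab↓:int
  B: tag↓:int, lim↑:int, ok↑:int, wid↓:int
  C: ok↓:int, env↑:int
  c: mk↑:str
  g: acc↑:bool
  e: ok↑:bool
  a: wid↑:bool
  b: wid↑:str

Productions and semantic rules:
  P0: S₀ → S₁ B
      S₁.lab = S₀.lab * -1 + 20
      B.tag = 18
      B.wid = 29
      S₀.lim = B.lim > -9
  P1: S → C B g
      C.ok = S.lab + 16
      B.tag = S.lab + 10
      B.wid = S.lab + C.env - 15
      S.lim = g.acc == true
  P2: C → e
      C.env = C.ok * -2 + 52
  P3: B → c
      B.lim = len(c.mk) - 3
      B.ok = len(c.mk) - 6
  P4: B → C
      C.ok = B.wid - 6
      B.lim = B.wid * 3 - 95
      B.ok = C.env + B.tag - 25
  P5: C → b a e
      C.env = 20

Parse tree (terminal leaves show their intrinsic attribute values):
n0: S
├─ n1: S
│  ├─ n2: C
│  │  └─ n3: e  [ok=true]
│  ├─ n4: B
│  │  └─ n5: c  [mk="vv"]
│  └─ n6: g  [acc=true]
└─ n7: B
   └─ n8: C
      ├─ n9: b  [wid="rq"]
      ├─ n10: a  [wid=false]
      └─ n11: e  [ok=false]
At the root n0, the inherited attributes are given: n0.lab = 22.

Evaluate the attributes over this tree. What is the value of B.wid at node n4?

7

1. n0.lab = 22  [given at root]
2. n1.lab = -2  [S₀.lab * -1 + 20]
3. n2.ok = 14  [S.lab + 16]
4. n3.ok = true  [terminal]
5. n2.env = 24  [C.ok * -2 + 52]
6. n4.tag = 8  [S.lab + 10]
7. n4.wid = 7  [S.lab + C.env - 15]
8. n5.mk = "vv"  [terminal]
9. n4.lim = -1  [len(c.mk) - 3]
10. n4.ok = -4  [len(c.mk) - 6]
11. n6.acc = true  [terminal]
12. n1.lim = true  [g.acc == true]
13. n7.tag = 18  [18]
14. n7.wid = 29  [29]
15. n8.ok = 23  [B.wid - 6]
16. n9.wid = "rq"  [terminal]
17. n10.wid = false  [terminal]
18. n11.ok = false  [terminal]
19. n8.env = 20  [20]
20. n7.lim = -8  [B.wid * 3 - 95]
21. n7.ok = 13  [C.env + B.tag - 25]
22. n0.lim = true  [B.lim > -9]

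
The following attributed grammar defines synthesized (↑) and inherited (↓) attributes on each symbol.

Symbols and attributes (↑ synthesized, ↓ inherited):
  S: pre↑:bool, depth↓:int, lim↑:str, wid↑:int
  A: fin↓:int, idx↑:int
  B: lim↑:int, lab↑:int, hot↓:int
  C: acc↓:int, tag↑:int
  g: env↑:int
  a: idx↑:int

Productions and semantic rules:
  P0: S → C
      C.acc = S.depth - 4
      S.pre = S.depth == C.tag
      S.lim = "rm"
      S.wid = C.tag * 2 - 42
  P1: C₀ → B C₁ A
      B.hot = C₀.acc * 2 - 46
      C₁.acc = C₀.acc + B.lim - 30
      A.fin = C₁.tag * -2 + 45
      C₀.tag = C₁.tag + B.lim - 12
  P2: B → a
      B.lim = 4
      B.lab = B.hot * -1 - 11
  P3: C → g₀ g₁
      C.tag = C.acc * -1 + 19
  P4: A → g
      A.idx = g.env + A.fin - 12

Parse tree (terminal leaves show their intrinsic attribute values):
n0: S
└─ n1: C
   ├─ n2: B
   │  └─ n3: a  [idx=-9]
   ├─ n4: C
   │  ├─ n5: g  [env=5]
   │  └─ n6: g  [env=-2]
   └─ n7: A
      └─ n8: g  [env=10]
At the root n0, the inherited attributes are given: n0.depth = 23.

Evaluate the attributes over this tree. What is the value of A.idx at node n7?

1. n0.depth = 23  [given at root]
2. n1.acc = 19  [S.depth - 4]
3. n2.hot = -8  [C₀.acc * 2 - 46]
4. n3.idx = -9  [terminal]
5. n2.lim = 4  [4]
6. n2.lab = -3  [B.hot * -1 - 11]
7. n4.acc = -7  [C₀.acc + B.lim - 30]
8. n5.env = 5  [terminal]
9. n6.env = -2  [terminal]
10. n4.tag = 26  [C.acc * -1 + 19]
11. n7.fin = -7  [C₁.tag * -2 + 45]
12. n8.env = 10  [terminal]
13. n7.idx = -9  [g.env + A.fin - 12]
14. n1.tag = 18  [C₁.tag + B.lim - 12]
15. n0.pre = false  [S.depth == C.tag]
16. n0.lim = "rm"  ["rm"]
17. n0.wid = -6  [C.tag * 2 - 42]

-9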